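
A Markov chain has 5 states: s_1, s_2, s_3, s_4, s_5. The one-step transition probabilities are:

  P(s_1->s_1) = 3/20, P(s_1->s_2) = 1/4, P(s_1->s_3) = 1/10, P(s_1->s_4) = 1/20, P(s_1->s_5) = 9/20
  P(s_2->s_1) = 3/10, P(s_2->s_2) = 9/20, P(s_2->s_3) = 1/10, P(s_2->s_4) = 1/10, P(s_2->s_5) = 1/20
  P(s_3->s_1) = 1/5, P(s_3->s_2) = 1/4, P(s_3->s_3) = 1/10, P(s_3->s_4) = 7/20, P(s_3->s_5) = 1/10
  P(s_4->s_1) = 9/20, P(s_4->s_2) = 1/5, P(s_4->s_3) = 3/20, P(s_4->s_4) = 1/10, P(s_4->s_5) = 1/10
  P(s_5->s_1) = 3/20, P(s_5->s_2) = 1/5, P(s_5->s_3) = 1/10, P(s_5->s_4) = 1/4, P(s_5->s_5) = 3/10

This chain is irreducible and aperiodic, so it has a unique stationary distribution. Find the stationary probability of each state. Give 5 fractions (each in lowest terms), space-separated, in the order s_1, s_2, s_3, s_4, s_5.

Answer: 11635/47907 41681/143721 1714/15969 2342/15969 30631/143721

Derivation:
The stationary distribution satisfies pi = pi * P, i.e.:
  pi_s_1 = 3/20*pi_s_1 + 3/10*pi_s_2 + 1/5*pi_s_3 + 9/20*pi_s_4 + 3/20*pi_s_5
  pi_s_2 = 1/4*pi_s_1 + 9/20*pi_s_2 + 1/4*pi_s_3 + 1/5*pi_s_4 + 1/5*pi_s_5
  pi_s_3 = 1/10*pi_s_1 + 1/10*pi_s_2 + 1/10*pi_s_3 + 3/20*pi_s_4 + 1/10*pi_s_5
  pi_s_4 = 1/20*pi_s_1 + 1/10*pi_s_2 + 7/20*pi_s_3 + 1/10*pi_s_4 + 1/4*pi_s_5
  pi_s_5 = 9/20*pi_s_1 + 1/20*pi_s_2 + 1/10*pi_s_3 + 1/10*pi_s_4 + 3/10*pi_s_5
with normalization: pi_s_1 + pi_s_2 + pi_s_3 + pi_s_4 + pi_s_5 = 1.

Using the first 4 balance equations plus normalization, the linear system A*pi = b is:
  [-17/20, 3/10, 1/5, 9/20, 3/20] . pi = 0
  [1/4, -11/20, 1/4, 1/5, 1/5] . pi = 0
  [1/10, 1/10, -9/10, 3/20, 1/10] . pi = 0
  [1/20, 1/10, 7/20, -9/10, 1/4] . pi = 0
  [1, 1, 1, 1, 1] . pi = 1

Solving yields:
  pi_s_1 = 11635/47907
  pi_s_2 = 41681/143721
  pi_s_3 = 1714/15969
  pi_s_4 = 2342/15969
  pi_s_5 = 30631/143721

Verification (pi * P):
  11635/47907*3/20 + 41681/143721*3/10 + 1714/15969*1/5 + 2342/15969*9/20 + 30631/143721*3/20 = 11635/47907 = pi_s_1  (ok)
  11635/47907*1/4 + 41681/143721*9/20 + 1714/15969*1/4 + 2342/15969*1/5 + 30631/143721*1/5 = 41681/143721 = pi_s_2  (ok)
  11635/47907*1/10 + 41681/143721*1/10 + 1714/15969*1/10 + 2342/15969*3/20 + 30631/143721*1/10 = 1714/15969 = pi_s_3  (ok)
  11635/47907*1/20 + 41681/143721*1/10 + 1714/15969*7/20 + 2342/15969*1/10 + 30631/143721*1/4 = 2342/15969 = pi_s_4  (ok)
  11635/47907*9/20 + 41681/143721*1/20 + 1714/15969*1/10 + 2342/15969*1/10 + 30631/143721*3/10 = 30631/143721 = pi_s_5  (ok)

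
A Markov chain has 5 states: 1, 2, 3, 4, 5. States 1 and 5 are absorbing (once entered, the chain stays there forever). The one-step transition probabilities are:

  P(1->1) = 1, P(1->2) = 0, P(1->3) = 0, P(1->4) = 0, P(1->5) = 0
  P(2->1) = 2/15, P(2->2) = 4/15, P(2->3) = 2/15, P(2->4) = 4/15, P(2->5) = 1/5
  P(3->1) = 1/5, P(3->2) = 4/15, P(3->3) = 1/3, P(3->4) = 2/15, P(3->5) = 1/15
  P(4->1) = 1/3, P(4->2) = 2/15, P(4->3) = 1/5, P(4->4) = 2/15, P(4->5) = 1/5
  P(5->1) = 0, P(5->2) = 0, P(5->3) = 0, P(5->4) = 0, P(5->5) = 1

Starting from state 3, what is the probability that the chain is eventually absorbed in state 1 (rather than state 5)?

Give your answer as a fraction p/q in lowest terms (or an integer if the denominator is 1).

Answer: 707/1124

Derivation:
Let a_i = P(absorbed in 1 | start in state i).
Boundary conditions: a_1 = 1, a_5 = 0.
For each transient state i, a_i = sum_j P(i->j) * a_j:
  a_2 = 2/15*a_1 + 4/15*a_2 + 2/15*a_3 + 4/15*a_4 + 1/5*a_5
  a_3 = 1/5*a_1 + 4/15*a_2 + 1/3*a_3 + 2/15*a_4 + 1/15*a_5
  a_4 = 1/3*a_1 + 2/15*a_2 + 1/5*a_3 + 2/15*a_4 + 1/5*a_5

Substituting a_1 = 1 and a_5 = 0, rearrange to (I - Q) a = r where r[i] = P(i -> 1):
  [11/15, -2/15, -4/15] . (a_2, a_3, a_4) = 2/15
  [-4/15, 2/3, -2/15] . (a_2, a_3, a_4) = 1/5
  [-2/15, -1/5, 13/15] . (a_2, a_3, a_4) = 1/3

Solving yields:
  a_2 = 291/562
  a_3 = 707/1124
  a_4 = 685/1124

Starting state is 3, so the absorption probability is a_3 = 707/1124.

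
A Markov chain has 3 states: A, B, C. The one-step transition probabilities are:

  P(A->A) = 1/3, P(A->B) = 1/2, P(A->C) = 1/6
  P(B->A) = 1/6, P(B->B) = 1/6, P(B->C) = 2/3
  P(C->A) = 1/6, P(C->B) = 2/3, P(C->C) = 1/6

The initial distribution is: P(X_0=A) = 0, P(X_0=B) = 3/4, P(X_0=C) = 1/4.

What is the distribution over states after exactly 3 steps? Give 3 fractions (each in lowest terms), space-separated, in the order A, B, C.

Answer: 43/216 335/864 119/288

Derivation:
Propagating the distribution step by step (d_{t+1} = d_t * P):
d_0 = (A=0, B=3/4, C=1/4)
  d_1[A] = 0*1/3 + 3/4*1/6 + 1/4*1/6 = 1/6
  d_1[B] = 0*1/2 + 3/4*1/6 + 1/4*2/3 = 7/24
  d_1[C] = 0*1/6 + 3/4*2/3 + 1/4*1/6 = 13/24
d_1 = (A=1/6, B=7/24, C=13/24)
  d_2[A] = 1/6*1/3 + 7/24*1/6 + 13/24*1/6 = 7/36
  d_2[B] = 1/6*1/2 + 7/24*1/6 + 13/24*2/3 = 71/144
  d_2[C] = 1/6*1/6 + 7/24*2/3 + 13/24*1/6 = 5/16
d_2 = (A=7/36, B=71/144, C=5/16)
  d_3[A] = 7/36*1/3 + 71/144*1/6 + 5/16*1/6 = 43/216
  d_3[B] = 7/36*1/2 + 71/144*1/6 + 5/16*2/3 = 335/864
  d_3[C] = 7/36*1/6 + 71/144*2/3 + 5/16*1/6 = 119/288
d_3 = (A=43/216, B=335/864, C=119/288)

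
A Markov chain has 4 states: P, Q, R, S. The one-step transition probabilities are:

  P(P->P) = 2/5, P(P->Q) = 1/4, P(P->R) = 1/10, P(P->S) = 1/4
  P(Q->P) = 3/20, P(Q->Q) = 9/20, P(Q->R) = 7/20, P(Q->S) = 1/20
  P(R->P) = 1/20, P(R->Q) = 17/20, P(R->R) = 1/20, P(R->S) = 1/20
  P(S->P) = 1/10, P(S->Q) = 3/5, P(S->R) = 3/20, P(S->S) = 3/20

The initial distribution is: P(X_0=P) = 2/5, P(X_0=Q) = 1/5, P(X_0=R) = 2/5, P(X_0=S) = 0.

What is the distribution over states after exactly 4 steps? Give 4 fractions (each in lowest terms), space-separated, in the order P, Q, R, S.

Answer: 66243/400000 103303/200000 89887/400000 2329/25000

Derivation:
Propagating the distribution step by step (d_{t+1} = d_t * P):
d_0 = (P=2/5, Q=1/5, R=2/5, S=0)
  d_1[P] = 2/5*2/5 + 1/5*3/20 + 2/5*1/20 + 0*1/10 = 21/100
  d_1[Q] = 2/5*1/4 + 1/5*9/20 + 2/5*17/20 + 0*3/5 = 53/100
  d_1[R] = 2/5*1/10 + 1/5*7/20 + 2/5*1/20 + 0*3/20 = 13/100
  d_1[S] = 2/5*1/4 + 1/5*1/20 + 2/5*1/20 + 0*3/20 = 13/100
d_1 = (P=21/100, Q=53/100, R=13/100, S=13/100)
  d_2[P] = 21/100*2/5 + 53/100*3/20 + 13/100*1/20 + 13/100*1/10 = 183/1000
  d_2[Q] = 21/100*1/4 + 53/100*9/20 + 13/100*17/20 + 13/100*3/5 = 959/2000
  d_2[R] = 21/100*1/10 + 53/100*7/20 + 13/100*1/20 + 13/100*3/20 = 93/400
  d_2[S] = 21/100*1/4 + 53/100*1/20 + 13/100*1/20 + 13/100*3/20 = 21/200
d_2 = (P=183/1000, Q=959/2000, R=93/400, S=21/200)
  d_3[P] = 183/1000*2/5 + 959/2000*3/20 + 93/400*1/20 + 21/200*1/10 = 669/4000
  d_3[Q] = 183/1000*1/4 + 959/2000*9/20 + 93/400*17/20 + 21/200*3/5 = 10443/20000
  d_3[R] = 183/1000*1/10 + 959/2000*7/20 + 93/400*1/20 + 21/200*3/20 = 427/2000
  d_3[S] = 183/1000*1/4 + 959/2000*1/20 + 93/400*1/20 + 21/200*3/20 = 971/10000
d_3 = (P=669/4000, Q=10443/20000, R=427/2000, S=971/10000)
  d_4[P] = 669/4000*2/5 + 10443/20000*3/20 + 427/2000*1/20 + 971/10000*1/10 = 66243/400000
  d_4[Q] = 669/4000*1/4 + 10443/20000*9/20 + 427/2000*17/20 + 971/10000*3/5 = 103303/200000
  d_4[R] = 669/4000*1/10 + 10443/20000*7/20 + 427/2000*1/20 + 971/10000*3/20 = 89887/400000
  d_4[S] = 669/4000*1/4 + 10443/20000*1/20 + 427/2000*1/20 + 971/10000*3/20 = 2329/25000
d_4 = (P=66243/400000, Q=103303/200000, R=89887/400000, S=2329/25000)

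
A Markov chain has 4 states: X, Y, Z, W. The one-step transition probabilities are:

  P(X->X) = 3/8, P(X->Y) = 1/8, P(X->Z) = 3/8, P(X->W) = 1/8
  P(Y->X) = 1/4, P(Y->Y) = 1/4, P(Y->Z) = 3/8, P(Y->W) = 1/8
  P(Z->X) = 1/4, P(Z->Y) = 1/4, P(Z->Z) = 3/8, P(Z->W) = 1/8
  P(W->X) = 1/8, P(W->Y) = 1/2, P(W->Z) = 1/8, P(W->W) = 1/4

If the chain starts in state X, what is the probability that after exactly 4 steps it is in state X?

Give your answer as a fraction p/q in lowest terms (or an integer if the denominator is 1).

Answer: 17/64

Derivation:
Computing P^4 by repeated multiplication:
P^1 =
  X: [3/8, 1/8, 3/8, 1/8]
  Y: [1/4, 1/4, 3/8, 1/8]
  Z: [1/4, 1/4, 3/8, 1/8]
  W: [1/8, 1/2, 1/8, 1/4]
P^2 =
  X: [9/32, 15/64, 11/32, 9/64]
  Y: [17/64, 1/4, 11/32, 9/64]
  Z: [17/64, 1/4, 11/32, 9/64]
  W: [15/64, 19/64, 5/16, 5/32]
P^3 =
  X: [137/512, 1/4, 87/256, 73/512]
  Y: [17/64, 129/512, 87/256, 73/512]
  Z: [17/64, 129/512, 87/256, 73/512]
  W: [133/512, 133/512, 43/128, 37/256]
P^4 =
  X: [17/64, 1033/4096, 695/2048, 585/4096]
  Y: [1087/4096, 517/2048, 695/2048, 585/4096]
  Z: [1087/4096, 517/2048, 695/2048, 585/4096]
  W: [1083/4096, 1039/4096, 347/1024, 293/2048]

(P^4)[X -> X] = 17/64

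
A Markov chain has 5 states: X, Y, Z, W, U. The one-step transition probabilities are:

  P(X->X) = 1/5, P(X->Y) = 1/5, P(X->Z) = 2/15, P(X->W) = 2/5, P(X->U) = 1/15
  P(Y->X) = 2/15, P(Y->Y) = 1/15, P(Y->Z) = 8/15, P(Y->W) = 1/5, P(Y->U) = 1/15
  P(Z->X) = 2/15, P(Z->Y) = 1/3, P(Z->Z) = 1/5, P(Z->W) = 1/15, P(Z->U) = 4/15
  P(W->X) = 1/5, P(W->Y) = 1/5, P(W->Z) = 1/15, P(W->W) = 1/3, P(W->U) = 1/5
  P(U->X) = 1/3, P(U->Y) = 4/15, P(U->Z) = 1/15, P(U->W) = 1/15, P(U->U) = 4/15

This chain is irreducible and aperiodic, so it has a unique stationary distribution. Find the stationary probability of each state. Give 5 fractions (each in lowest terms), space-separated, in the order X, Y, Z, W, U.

The stationary distribution satisfies pi = pi * P, i.e.:
  pi_X = 1/5*pi_X + 2/15*pi_Y + 2/15*pi_Z + 1/5*pi_W + 1/3*pi_U
  pi_Y = 1/5*pi_X + 1/15*pi_Y + 1/3*pi_Z + 1/5*pi_W + 4/15*pi_U
  pi_Z = 2/15*pi_X + 8/15*pi_Y + 1/5*pi_Z + 1/15*pi_W + 1/15*pi_U
  pi_W = 2/5*pi_X + 1/5*pi_Y + 1/15*pi_Z + 1/3*pi_W + 1/15*pi_U
  pi_U = 1/15*pi_X + 1/15*pi_Y + 4/15*pi_Z + 1/5*pi_W + 4/15*pi_U
with normalization: pi_X + pi_Y + pi_Z + pi_W + pi_U = 1.

Using the first 4 balance equations plus normalization, the linear system A*pi = b is:
  [-4/5, 2/15, 2/15, 1/5, 1/3] . pi = 0
  [1/5, -14/15, 1/3, 1/5, 4/15] . pi = 0
  [2/15, 8/15, -4/5, 1/15, 1/15] . pi = 0
  [2/5, 1/5, 1/15, -2/3, 1/15] . pi = 0
  [1, 1, 1, 1, 1] . pi = 1

Solving yields:
  pi_X = 624/3199
  pi_Y = 674/3199
  pi_Z = 657/3199
  pi_W = 697/3199
  pi_U = 547/3199

Verification (pi * P):
  624/3199*1/5 + 674/3199*2/15 + 657/3199*2/15 + 697/3199*1/5 + 547/3199*1/3 = 624/3199 = pi_X  (ok)
  624/3199*1/5 + 674/3199*1/15 + 657/3199*1/3 + 697/3199*1/5 + 547/3199*4/15 = 674/3199 = pi_Y  (ok)
  624/3199*2/15 + 674/3199*8/15 + 657/3199*1/5 + 697/3199*1/15 + 547/3199*1/15 = 657/3199 = pi_Z  (ok)
  624/3199*2/5 + 674/3199*1/5 + 657/3199*1/15 + 697/3199*1/3 + 547/3199*1/15 = 697/3199 = pi_W  (ok)
  624/3199*1/15 + 674/3199*1/15 + 657/3199*4/15 + 697/3199*1/5 + 547/3199*4/15 = 547/3199 = pi_U  (ok)

Answer: 624/3199 674/3199 657/3199 697/3199 547/3199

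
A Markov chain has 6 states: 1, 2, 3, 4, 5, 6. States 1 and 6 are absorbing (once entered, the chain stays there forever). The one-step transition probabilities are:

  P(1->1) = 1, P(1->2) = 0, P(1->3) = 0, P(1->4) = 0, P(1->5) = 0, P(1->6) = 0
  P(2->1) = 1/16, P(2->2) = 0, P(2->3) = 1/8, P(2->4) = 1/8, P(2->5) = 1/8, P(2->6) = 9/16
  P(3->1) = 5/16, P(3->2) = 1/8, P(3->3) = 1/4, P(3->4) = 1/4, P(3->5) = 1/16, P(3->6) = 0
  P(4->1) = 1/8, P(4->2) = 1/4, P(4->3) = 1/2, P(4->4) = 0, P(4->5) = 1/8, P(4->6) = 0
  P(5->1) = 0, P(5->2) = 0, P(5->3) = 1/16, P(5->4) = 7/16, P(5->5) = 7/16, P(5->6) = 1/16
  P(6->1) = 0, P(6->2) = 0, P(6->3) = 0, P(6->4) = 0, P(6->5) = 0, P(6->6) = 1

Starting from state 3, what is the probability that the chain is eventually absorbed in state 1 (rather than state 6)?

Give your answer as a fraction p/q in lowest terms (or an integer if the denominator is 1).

Let a_i = P(absorbed in 1 | start in state i).
Boundary conditions: a_1 = 1, a_6 = 0.
For each transient state i, a_i = sum_j P(i->j) * a_j:
  a_2 = 1/16*a_1 + 0*a_2 + 1/8*a_3 + 1/8*a_4 + 1/8*a_5 + 9/16*a_6
  a_3 = 5/16*a_1 + 1/8*a_2 + 1/4*a_3 + 1/4*a_4 + 1/16*a_5 + 0*a_6
  a_4 = 1/8*a_1 + 1/4*a_2 + 1/2*a_3 + 0*a_4 + 1/8*a_5 + 0*a_6
  a_5 = 0*a_1 + 0*a_2 + 1/16*a_3 + 7/16*a_4 + 7/16*a_5 + 1/16*a_6

Substituting a_1 = 1 and a_6 = 0, rearrange to (I - Q) a = r where r[i] = P(i -> 1):
  [1, -1/8, -1/8, -1/8] . (a_2, a_3, a_4, a_5) = 1/16
  [-1/8, 3/4, -1/4, -1/16] . (a_2, a_3, a_4, a_5) = 5/16
  [-1/4, -1/2, 1, -1/8] . (a_2, a_3, a_4, a_5) = 1/8
  [0, -1/16, -7/16, 9/16] . (a_2, a_3, a_4, a_5) = 0

Solving yields:
  a_2 = 613/2008
  a_3 = 731/1004
  a_4 = 160/251
  a_5 = 579/1004

Starting state is 3, so the absorption probability is a_3 = 731/1004.

Answer: 731/1004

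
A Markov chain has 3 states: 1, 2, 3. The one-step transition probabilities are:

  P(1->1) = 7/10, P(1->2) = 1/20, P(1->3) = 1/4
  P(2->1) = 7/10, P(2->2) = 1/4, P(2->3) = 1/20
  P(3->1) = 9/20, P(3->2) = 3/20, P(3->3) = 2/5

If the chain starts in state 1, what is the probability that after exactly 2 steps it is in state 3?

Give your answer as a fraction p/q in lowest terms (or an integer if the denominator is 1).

Answer: 111/400

Derivation:
Computing P^2 by repeated multiplication:
P^1 =
  1: [7/10, 1/20, 1/4]
  2: [7/10, 1/4, 1/20]
  3: [9/20, 3/20, 2/5]
P^2 =
  1: [51/80, 17/200, 111/400]
  2: [11/16, 21/200, 83/400]
  3: [3/5, 3/25, 7/25]

(P^2)[1 -> 3] = 111/400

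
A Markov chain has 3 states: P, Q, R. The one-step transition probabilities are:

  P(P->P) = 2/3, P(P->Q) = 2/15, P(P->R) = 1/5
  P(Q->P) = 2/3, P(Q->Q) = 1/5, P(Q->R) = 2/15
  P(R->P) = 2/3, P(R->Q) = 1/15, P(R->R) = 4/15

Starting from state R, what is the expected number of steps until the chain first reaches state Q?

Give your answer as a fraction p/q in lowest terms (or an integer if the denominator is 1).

Answer: 9

Derivation:
Let h_i = expected steps to first reach Q from state i.
Boundary: h_Q = 0.
First-step equations for the other states:
  h_P = 1 + 2/3*h_P + 2/15*h_Q + 1/5*h_R
  h_R = 1 + 2/3*h_P + 1/15*h_Q + 4/15*h_R

Substituting h_Q = 0 and rearranging gives the linear system (I - Q) h = 1:
  [1/3, -1/5] . (h_P, h_R) = 1
  [-2/3, 11/15] . (h_P, h_R) = 1

Solving yields:
  h_P = 42/5
  h_R = 9

Starting state is R, so the expected hitting time is h_R = 9.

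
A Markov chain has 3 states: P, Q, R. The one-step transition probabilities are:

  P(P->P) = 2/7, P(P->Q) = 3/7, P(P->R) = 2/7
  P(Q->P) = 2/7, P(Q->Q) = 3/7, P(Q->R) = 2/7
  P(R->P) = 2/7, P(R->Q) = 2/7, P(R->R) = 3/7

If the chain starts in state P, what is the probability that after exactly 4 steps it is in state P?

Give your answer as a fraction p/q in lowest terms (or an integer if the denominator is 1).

Computing P^4 by repeated multiplication:
P^1 =
  P: [2/7, 3/7, 2/7]
  Q: [2/7, 3/7, 2/7]
  R: [2/7, 2/7, 3/7]
P^2 =
  P: [2/7, 19/49, 16/49]
  Q: [2/7, 19/49, 16/49]
  R: [2/7, 18/49, 17/49]
P^3 =
  P: [2/7, 131/343, 114/343]
  Q: [2/7, 131/343, 114/343]
  R: [2/7, 130/343, 115/343]
P^4 =
  P: [2/7, 915/2401, 800/2401]
  Q: [2/7, 915/2401, 800/2401]
  R: [2/7, 914/2401, 801/2401]

(P^4)[P -> P] = 2/7

Answer: 2/7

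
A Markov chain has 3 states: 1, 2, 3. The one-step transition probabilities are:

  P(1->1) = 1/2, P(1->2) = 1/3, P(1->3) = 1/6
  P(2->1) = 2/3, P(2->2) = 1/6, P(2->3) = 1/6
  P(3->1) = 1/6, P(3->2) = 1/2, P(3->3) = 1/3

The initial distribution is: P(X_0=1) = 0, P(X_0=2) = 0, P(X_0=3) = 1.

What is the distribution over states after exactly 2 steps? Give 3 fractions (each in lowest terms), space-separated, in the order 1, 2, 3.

Answer: 17/36 11/36 2/9

Derivation:
Propagating the distribution step by step (d_{t+1} = d_t * P):
d_0 = (1=0, 2=0, 3=1)
  d_1[1] = 0*1/2 + 0*2/3 + 1*1/6 = 1/6
  d_1[2] = 0*1/3 + 0*1/6 + 1*1/2 = 1/2
  d_1[3] = 0*1/6 + 0*1/6 + 1*1/3 = 1/3
d_1 = (1=1/6, 2=1/2, 3=1/3)
  d_2[1] = 1/6*1/2 + 1/2*2/3 + 1/3*1/6 = 17/36
  d_2[2] = 1/6*1/3 + 1/2*1/6 + 1/3*1/2 = 11/36
  d_2[3] = 1/6*1/6 + 1/2*1/6 + 1/3*1/3 = 2/9
d_2 = (1=17/36, 2=11/36, 3=2/9)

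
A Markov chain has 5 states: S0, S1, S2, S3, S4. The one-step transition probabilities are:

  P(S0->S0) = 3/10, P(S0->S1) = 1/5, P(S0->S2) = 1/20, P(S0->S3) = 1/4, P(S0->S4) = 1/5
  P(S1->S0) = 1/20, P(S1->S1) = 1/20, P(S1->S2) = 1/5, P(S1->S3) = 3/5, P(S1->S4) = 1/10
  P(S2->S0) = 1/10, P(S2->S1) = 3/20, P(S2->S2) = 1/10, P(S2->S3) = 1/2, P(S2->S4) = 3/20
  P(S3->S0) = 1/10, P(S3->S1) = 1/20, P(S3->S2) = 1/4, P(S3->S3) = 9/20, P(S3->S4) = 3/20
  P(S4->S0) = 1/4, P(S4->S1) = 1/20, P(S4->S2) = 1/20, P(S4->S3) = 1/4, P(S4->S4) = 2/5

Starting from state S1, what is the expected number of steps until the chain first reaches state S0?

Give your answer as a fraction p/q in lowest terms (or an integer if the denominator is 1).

Let h_i = expected steps to first reach S0 from state i.
Boundary: h_S0 = 0.
First-step equations for the other states:
  h_S1 = 1 + 1/20*h_S0 + 1/20*h_S1 + 1/5*h_S2 + 3/5*h_S3 + 1/10*h_S4
  h_S2 = 1 + 1/10*h_S0 + 3/20*h_S1 + 1/10*h_S2 + 1/2*h_S3 + 3/20*h_S4
  h_S3 = 1 + 1/10*h_S0 + 1/20*h_S1 + 1/4*h_S2 + 9/20*h_S3 + 3/20*h_S4
  h_S4 = 1 + 1/4*h_S0 + 1/20*h_S1 + 1/20*h_S2 + 1/4*h_S3 + 2/5*h_S4

Substituting h_S0 = 0 and rearranging gives the linear system (I - Q) h = 1:
  [19/20, -1/5, -3/5, -1/10] . (h_S1, h_S2, h_S3, h_S4) = 1
  [-3/20, 9/10, -1/2, -3/20] . (h_S1, h_S2, h_S3, h_S4) = 1
  [-1/20, -1/4, 11/20, -3/20] . (h_S1, h_S2, h_S3, h_S4) = 1
  [-1/20, -1/20, -1/4, 3/5] . (h_S1, h_S2, h_S3, h_S4) = 1

Solving yields:
  h_S1 = 18340/2179
  h_S2 = 17395/2179
  h_S3 = 17305/2179
  h_S4 = 13820/2179

Starting state is S1, so the expected hitting time is h_S1 = 18340/2179.

Answer: 18340/2179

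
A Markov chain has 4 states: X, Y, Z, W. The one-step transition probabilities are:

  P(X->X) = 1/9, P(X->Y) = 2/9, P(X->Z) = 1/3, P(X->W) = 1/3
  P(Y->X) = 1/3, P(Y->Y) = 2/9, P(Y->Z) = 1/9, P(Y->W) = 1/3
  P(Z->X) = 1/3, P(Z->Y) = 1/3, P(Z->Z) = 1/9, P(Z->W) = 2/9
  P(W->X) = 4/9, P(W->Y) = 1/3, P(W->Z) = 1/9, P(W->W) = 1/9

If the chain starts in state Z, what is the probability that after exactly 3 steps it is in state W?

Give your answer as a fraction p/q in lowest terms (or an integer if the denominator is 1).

Answer: 184/729

Derivation:
Computing P^3 by repeated multiplication:
P^1 =
  X: [1/9, 2/9, 1/3, 1/3]
  Y: [1/3, 2/9, 1/9, 1/3]
  Z: [1/3, 1/3, 1/9, 2/9]
  W: [4/9, 1/3, 1/9, 1/9]
P^2 =
  X: [28/81, 8/27, 11/81, 2/9]
  Y: [8/27, 22/81, 5/27, 20/81]
  Z: [23/81, 7/27, 5/27, 22/81]
  W: [20/81, 20/81, 17/81, 8/27]
P^3 =
  X: [205/729, 191/729, 137/729, 196/729]
  Y: [215/729, 197/729, 43/243, 188/729]
  Z: [73/243, 199/729, 127/729, 184/729]
  W: [227/729, 203/729, 121/729, 178/729]

(P^3)[Z -> W] = 184/729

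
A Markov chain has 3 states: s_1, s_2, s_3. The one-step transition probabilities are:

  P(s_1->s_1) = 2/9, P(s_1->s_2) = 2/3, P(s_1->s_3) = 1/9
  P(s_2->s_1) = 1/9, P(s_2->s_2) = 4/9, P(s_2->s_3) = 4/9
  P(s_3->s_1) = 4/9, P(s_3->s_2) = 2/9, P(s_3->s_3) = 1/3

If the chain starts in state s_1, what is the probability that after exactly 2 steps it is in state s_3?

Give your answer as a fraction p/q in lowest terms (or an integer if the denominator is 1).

Answer: 29/81

Derivation:
Computing P^2 by repeated multiplication:
P^1 =
  s_1: [2/9, 2/3, 1/9]
  s_2: [1/9, 4/9, 4/9]
  s_3: [4/9, 2/9, 1/3]
P^2 =
  s_1: [14/81, 38/81, 29/81]
  s_2: [22/81, 10/27, 29/81]
  s_3: [22/81, 38/81, 7/27]

(P^2)[s_1 -> s_3] = 29/81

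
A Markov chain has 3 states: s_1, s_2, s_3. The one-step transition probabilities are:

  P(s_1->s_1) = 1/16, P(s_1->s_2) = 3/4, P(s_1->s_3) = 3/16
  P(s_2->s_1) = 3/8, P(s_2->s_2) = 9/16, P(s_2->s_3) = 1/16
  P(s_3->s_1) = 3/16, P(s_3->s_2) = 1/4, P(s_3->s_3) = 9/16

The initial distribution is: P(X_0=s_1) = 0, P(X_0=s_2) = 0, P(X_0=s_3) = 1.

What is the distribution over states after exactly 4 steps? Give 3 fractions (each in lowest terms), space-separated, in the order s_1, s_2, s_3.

Answer: 4077/16384 8559/16384 937/4096

Derivation:
Propagating the distribution step by step (d_{t+1} = d_t * P):
d_0 = (s_1=0, s_2=0, s_3=1)
  d_1[s_1] = 0*1/16 + 0*3/8 + 1*3/16 = 3/16
  d_1[s_2] = 0*3/4 + 0*9/16 + 1*1/4 = 1/4
  d_1[s_3] = 0*3/16 + 0*1/16 + 1*9/16 = 9/16
d_1 = (s_1=3/16, s_2=1/4, s_3=9/16)
  d_2[s_1] = 3/16*1/16 + 1/4*3/8 + 9/16*3/16 = 27/128
  d_2[s_2] = 3/16*3/4 + 1/4*9/16 + 9/16*1/4 = 27/64
  d_2[s_3] = 3/16*3/16 + 1/4*1/16 + 9/16*9/16 = 47/128
d_2 = (s_1=27/128, s_2=27/64, s_3=47/128)
  d_3[s_1] = 27/128*1/16 + 27/64*3/8 + 47/128*3/16 = 123/512
  d_3[s_2] = 27/128*3/4 + 27/64*9/16 + 47/128*1/4 = 499/1024
  d_3[s_3] = 27/128*3/16 + 27/64*1/16 + 47/128*9/16 = 279/1024
d_3 = (s_1=123/512, s_2=499/1024, s_3=279/1024)
  d_4[s_1] = 123/512*1/16 + 499/1024*3/8 + 279/1024*3/16 = 4077/16384
  d_4[s_2] = 123/512*3/4 + 499/1024*9/16 + 279/1024*1/4 = 8559/16384
  d_4[s_3] = 123/512*3/16 + 499/1024*1/16 + 279/1024*9/16 = 937/4096
d_4 = (s_1=4077/16384, s_2=8559/16384, s_3=937/4096)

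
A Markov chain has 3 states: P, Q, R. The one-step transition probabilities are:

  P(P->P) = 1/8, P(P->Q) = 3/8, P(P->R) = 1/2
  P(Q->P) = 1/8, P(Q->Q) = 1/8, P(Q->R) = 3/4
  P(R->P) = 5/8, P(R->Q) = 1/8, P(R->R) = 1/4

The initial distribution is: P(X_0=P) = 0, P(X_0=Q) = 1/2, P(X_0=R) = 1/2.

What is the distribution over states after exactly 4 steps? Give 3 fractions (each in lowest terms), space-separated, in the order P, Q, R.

Propagating the distribution step by step (d_{t+1} = d_t * P):
d_0 = (P=0, Q=1/2, R=1/2)
  d_1[P] = 0*1/8 + 1/2*1/8 + 1/2*5/8 = 3/8
  d_1[Q] = 0*3/8 + 1/2*1/8 + 1/2*1/8 = 1/8
  d_1[R] = 0*1/2 + 1/2*3/4 + 1/2*1/4 = 1/2
d_1 = (P=3/8, Q=1/8, R=1/2)
  d_2[P] = 3/8*1/8 + 1/8*1/8 + 1/2*5/8 = 3/8
  d_2[Q] = 3/8*3/8 + 1/8*1/8 + 1/2*1/8 = 7/32
  d_2[R] = 3/8*1/2 + 1/8*3/4 + 1/2*1/4 = 13/32
d_2 = (P=3/8, Q=7/32, R=13/32)
  d_3[P] = 3/8*1/8 + 7/32*1/8 + 13/32*5/8 = 21/64
  d_3[Q] = 3/8*3/8 + 7/32*1/8 + 13/32*1/8 = 7/32
  d_3[R] = 3/8*1/2 + 7/32*3/4 + 13/32*1/4 = 29/64
d_3 = (P=21/64, Q=7/32, R=29/64)
  d_4[P] = 21/64*1/8 + 7/32*1/8 + 29/64*5/8 = 45/128
  d_4[Q] = 21/64*3/8 + 7/32*1/8 + 29/64*1/8 = 53/256
  d_4[R] = 21/64*1/2 + 7/32*3/4 + 29/64*1/4 = 113/256
d_4 = (P=45/128, Q=53/256, R=113/256)

Answer: 45/128 53/256 113/256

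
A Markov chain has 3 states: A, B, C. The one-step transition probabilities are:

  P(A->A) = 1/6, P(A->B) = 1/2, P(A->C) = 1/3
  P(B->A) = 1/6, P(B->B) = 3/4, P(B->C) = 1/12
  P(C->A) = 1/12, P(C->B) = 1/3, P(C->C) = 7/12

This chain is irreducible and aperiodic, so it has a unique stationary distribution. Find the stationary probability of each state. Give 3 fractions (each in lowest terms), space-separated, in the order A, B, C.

Answer: 11/75 46/75 6/25

Derivation:
The stationary distribution satisfies pi = pi * P, i.e.:
  pi_A = 1/6*pi_A + 1/6*pi_B + 1/12*pi_C
  pi_B = 1/2*pi_A + 3/4*pi_B + 1/3*pi_C
  pi_C = 1/3*pi_A + 1/12*pi_B + 7/12*pi_C
with normalization: pi_A + pi_B + pi_C = 1.

Using the first 2 balance equations plus normalization, the linear system A*pi = b is:
  [-5/6, 1/6, 1/12] . pi = 0
  [1/2, -1/4, 1/3] . pi = 0
  [1, 1, 1] . pi = 1

Solving yields:
  pi_A = 11/75
  pi_B = 46/75
  pi_C = 6/25

Verification (pi * P):
  11/75*1/6 + 46/75*1/6 + 6/25*1/12 = 11/75 = pi_A  (ok)
  11/75*1/2 + 46/75*3/4 + 6/25*1/3 = 46/75 = pi_B  (ok)
  11/75*1/3 + 46/75*1/12 + 6/25*7/12 = 6/25 = pi_C  (ok)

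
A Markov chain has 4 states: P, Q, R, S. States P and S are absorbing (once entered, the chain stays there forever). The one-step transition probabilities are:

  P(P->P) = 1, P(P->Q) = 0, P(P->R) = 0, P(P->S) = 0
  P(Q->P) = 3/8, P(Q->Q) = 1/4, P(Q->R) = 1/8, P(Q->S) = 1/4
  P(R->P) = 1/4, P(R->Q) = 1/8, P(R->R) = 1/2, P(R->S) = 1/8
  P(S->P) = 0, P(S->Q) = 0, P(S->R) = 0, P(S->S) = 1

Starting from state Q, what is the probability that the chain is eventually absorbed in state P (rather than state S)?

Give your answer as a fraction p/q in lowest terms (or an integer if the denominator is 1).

Let a_i = P(absorbed in P | start in state i).
Boundary conditions: a_P = 1, a_S = 0.
For each transient state i, a_i = sum_j P(i->j) * a_j:
  a_Q = 3/8*a_P + 1/4*a_Q + 1/8*a_R + 1/4*a_S
  a_R = 1/4*a_P + 1/8*a_Q + 1/2*a_R + 1/8*a_S

Substituting a_P = 1 and a_S = 0, rearrange to (I - Q) a = r where r[i] = P(i -> P):
  [3/4, -1/8] . (a_Q, a_R) = 3/8
  [-1/8, 1/2] . (a_Q, a_R) = 1/4

Solving yields:
  a_Q = 14/23
  a_R = 15/23

Starting state is Q, so the absorption probability is a_Q = 14/23.

Answer: 14/23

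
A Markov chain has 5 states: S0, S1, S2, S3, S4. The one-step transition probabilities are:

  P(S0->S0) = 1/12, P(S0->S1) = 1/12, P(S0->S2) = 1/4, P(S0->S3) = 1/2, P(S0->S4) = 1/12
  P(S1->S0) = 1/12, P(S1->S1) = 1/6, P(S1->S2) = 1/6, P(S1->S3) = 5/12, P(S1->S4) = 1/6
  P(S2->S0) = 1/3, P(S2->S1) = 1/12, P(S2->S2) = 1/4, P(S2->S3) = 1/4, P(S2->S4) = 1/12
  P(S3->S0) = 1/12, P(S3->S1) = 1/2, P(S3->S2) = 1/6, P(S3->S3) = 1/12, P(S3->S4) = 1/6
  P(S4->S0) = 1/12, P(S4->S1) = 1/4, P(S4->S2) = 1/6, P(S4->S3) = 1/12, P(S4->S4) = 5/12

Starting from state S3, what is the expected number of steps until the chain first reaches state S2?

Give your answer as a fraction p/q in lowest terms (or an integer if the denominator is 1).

Answer: 144/25

Derivation:
Let h_i = expected steps to first reach S2 from state i.
Boundary: h_S2 = 0.
First-step equations for the other states:
  h_S0 = 1 + 1/12*h_S0 + 1/12*h_S1 + 1/4*h_S2 + 1/2*h_S3 + 1/12*h_S4
  h_S1 = 1 + 1/12*h_S0 + 1/6*h_S1 + 1/6*h_S2 + 5/12*h_S3 + 1/6*h_S4
  h_S3 = 1 + 1/12*h_S0 + 1/2*h_S1 + 1/6*h_S2 + 1/12*h_S3 + 1/6*h_S4
  h_S4 = 1 + 1/12*h_S0 + 1/4*h_S1 + 1/6*h_S2 + 1/12*h_S3 + 5/12*h_S4

Substituting h_S2 = 0 and rearranging gives the linear system (I - Q) h = 1:
  [11/12, -1/12, -1/2, -1/12] . (h_S0, h_S1, h_S3, h_S4) = 1
  [-1/12, 5/6, -5/12, -1/6] . (h_S0, h_S1, h_S3, h_S4) = 1
  [-1/12, -1/2, 11/12, -1/6] . (h_S0, h_S1, h_S3, h_S4) = 1
  [-1/12, -1/4, -1/12, 7/12] . (h_S0, h_S1, h_S3, h_S4) = 1

Solving yields:
  h_S0 = 132/25
  h_S1 = 144/25
  h_S3 = 144/25
  h_S4 = 144/25

Starting state is S3, so the expected hitting time is h_S3 = 144/25.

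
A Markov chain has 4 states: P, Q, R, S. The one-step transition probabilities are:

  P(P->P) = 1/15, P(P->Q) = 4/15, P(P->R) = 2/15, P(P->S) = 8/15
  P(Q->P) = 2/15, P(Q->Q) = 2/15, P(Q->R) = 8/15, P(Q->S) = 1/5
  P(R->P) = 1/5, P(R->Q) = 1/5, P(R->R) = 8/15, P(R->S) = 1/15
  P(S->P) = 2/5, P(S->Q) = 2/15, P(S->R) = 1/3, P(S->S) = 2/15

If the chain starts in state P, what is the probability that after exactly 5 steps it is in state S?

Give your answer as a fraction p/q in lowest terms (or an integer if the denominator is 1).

Answer: 152758/759375

Derivation:
Computing P^5 by repeated multiplication:
P^1 =
  P: [1/15, 4/15, 2/15, 8/15]
  Q: [2/15, 2/15, 8/15, 1/5]
  R: [1/5, 1/5, 8/15, 1/15]
  S: [2/5, 2/15, 1/3, 2/15]
P^2 =
  P: [7/25, 34/225, 2/5, 38/225]
  Q: [16/75, 14/75, 11/25, 4/25]
  R: [13/75, 44/225, 11/25, 43/225]
  S: [37/225, 47/225, 26/75, 7/25]
P^3 =
  P: [629/3375, 74/375, 436/1125, 772/3375]
  Q: [43/225, 43/225, 52/125, 227/1125]
  R: [682/3375, 209/1125, 479/1125, 629/3375]
  S: [743/3375, 602/3375, 463/1125, 641/3375]
P^4 =
  P: [10517/50625, 9316/50625, 1394/3375, 122/625]
  Q: [379/1875, 3148/16875, 781/1875, 3287/16875]
  R: [10021/50625, 9551/50625, 7007/16875, 3344/16875]
  S: [664/3375, 77/405, 2291/5625, 10421/50625]
P^5 =
  P: [151171/759375, 143194/759375, 104084/253125, 152758/759375]
  Q: [50516/253125, 1763/9375, 34891/84375, 10067/50625]
  R: [152378/759375, 142313/759375, 104926/253125, 149906/759375]
  S: [153593/759375, 47263/253125, 104659/253125, 150016/759375]

(P^5)[P -> S] = 152758/759375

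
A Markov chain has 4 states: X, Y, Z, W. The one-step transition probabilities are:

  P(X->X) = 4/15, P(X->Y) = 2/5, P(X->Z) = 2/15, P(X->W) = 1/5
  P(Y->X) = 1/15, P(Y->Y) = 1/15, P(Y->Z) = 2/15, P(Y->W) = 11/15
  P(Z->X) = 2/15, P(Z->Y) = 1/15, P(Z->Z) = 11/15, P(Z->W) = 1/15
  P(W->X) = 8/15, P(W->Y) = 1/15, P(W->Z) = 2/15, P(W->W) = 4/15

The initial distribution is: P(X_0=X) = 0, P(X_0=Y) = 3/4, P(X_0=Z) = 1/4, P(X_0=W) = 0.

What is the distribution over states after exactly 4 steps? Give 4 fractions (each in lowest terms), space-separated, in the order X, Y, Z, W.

Propagating the distribution step by step (d_{t+1} = d_t * P):
d_0 = (X=0, Y=3/4, Z=1/4, W=0)
  d_1[X] = 0*4/15 + 3/4*1/15 + 1/4*2/15 + 0*8/15 = 1/12
  d_1[Y] = 0*2/5 + 3/4*1/15 + 1/4*1/15 + 0*1/15 = 1/15
  d_1[Z] = 0*2/15 + 3/4*2/15 + 1/4*11/15 + 0*2/15 = 17/60
  d_1[W] = 0*1/5 + 3/4*11/15 + 1/4*1/15 + 0*4/15 = 17/30
d_1 = (X=1/12, Y=1/15, Z=17/60, W=17/30)
  d_2[X] = 1/12*4/15 + 1/15*1/15 + 17/60*2/15 + 17/30*8/15 = 11/30
  d_2[Y] = 1/12*2/5 + 1/15*1/15 + 17/60*1/15 + 17/30*1/15 = 17/180
  d_2[Z] = 1/12*2/15 + 1/15*2/15 + 17/60*11/15 + 17/30*2/15 = 91/300
  d_2[W] = 1/12*1/5 + 1/15*11/15 + 17/60*1/15 + 17/30*4/15 = 53/225
d_2 = (X=11/30, Y=17/180, Z=91/300, W=53/225)
  d_3[X] = 11/30*4/15 + 17/180*1/15 + 91/300*2/15 + 53/225*8/15 = 3647/13500
  d_3[Y] = 11/30*2/5 + 17/180*1/15 + 91/300*1/15 + 53/225*1/15 = 17/90
  d_3[Z] = 11/30*2/15 + 17/180*2/15 + 91/300*11/15 + 53/225*2/15 = 473/1500
  d_3[W] = 11/30*1/5 + 17/180*11/15 + 91/300*1/15 + 53/225*4/15 = 1523/6750
d_3 = (X=3647/13500, Y=17/90, Z=473/1500, W=1523/6750)
  d_4[X] = 3647/13500*4/15 + 17/90*1/15 + 473/1500*2/15 + 1523/6750*8/15 = 2501/10125
  d_4[Y] = 3647/13500*2/5 + 17/90*1/15 + 473/1500*1/15 + 1523/6750*1/15 = 6347/40500
  d_4[Z] = 3647/13500*2/15 + 17/90*2/15 + 473/1500*11/15 + 1523/6750*2/15 = 2419/7500
  d_4[W] = 3647/13500*1/5 + 17/90*11/15 + 473/1500*1/15 + 1523/6750*4/15 = 13858/50625
d_4 = (X=2501/10125, Y=6347/40500, Z=2419/7500, W=13858/50625)

Answer: 2501/10125 6347/40500 2419/7500 13858/50625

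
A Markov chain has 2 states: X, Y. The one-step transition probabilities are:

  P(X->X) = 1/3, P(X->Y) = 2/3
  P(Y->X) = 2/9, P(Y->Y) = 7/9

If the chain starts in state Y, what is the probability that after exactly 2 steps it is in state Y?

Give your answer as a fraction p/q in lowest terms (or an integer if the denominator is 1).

Computing P^2 by repeated multiplication:
P^1 =
  X: [1/3, 2/3]
  Y: [2/9, 7/9]
P^2 =
  X: [7/27, 20/27]
  Y: [20/81, 61/81]

(P^2)[Y -> Y] = 61/81

Answer: 61/81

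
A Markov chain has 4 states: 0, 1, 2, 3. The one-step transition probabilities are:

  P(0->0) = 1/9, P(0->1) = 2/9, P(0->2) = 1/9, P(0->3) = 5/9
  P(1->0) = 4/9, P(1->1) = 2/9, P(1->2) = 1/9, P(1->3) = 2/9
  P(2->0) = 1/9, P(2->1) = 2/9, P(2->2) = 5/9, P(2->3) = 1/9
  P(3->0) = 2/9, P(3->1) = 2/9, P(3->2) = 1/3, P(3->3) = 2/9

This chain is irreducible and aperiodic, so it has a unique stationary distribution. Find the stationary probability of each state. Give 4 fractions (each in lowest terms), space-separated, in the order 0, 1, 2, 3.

The stationary distribution satisfies pi = pi * P, i.e.:
  pi_0 = 1/9*pi_0 + 4/9*pi_1 + 1/9*pi_2 + 2/9*pi_3
  pi_1 = 2/9*pi_0 + 2/9*pi_1 + 2/9*pi_2 + 2/9*pi_3
  pi_2 = 1/9*pi_0 + 1/9*pi_1 + 5/9*pi_2 + 1/3*pi_3
  pi_3 = 5/9*pi_0 + 2/9*pi_1 + 1/9*pi_2 + 2/9*pi_3
with normalization: pi_0 + pi_1 + pi_2 + pi_3 = 1.

Using the first 3 balance equations plus normalization, the linear system A*pi = b is:
  [-8/9, 4/9, 1/9, 2/9] . pi = 0
  [2/9, -7/9, 2/9, 2/9] . pi = 0
  [1/9, 1/9, -4/9, 1/3] . pi = 0
  [1, 1, 1, 1] . pi = 1

Solving yields:
  pi_0 = 131/612
  pi_1 = 2/9
  pi_2 = 31/102
  pi_3 = 53/204

Verification (pi * P):
  131/612*1/9 + 2/9*4/9 + 31/102*1/9 + 53/204*2/9 = 131/612 = pi_0  (ok)
  131/612*2/9 + 2/9*2/9 + 31/102*2/9 + 53/204*2/9 = 2/9 = pi_1  (ok)
  131/612*1/9 + 2/9*1/9 + 31/102*5/9 + 53/204*1/3 = 31/102 = pi_2  (ok)
  131/612*5/9 + 2/9*2/9 + 31/102*1/9 + 53/204*2/9 = 53/204 = pi_3  (ok)

Answer: 131/612 2/9 31/102 53/204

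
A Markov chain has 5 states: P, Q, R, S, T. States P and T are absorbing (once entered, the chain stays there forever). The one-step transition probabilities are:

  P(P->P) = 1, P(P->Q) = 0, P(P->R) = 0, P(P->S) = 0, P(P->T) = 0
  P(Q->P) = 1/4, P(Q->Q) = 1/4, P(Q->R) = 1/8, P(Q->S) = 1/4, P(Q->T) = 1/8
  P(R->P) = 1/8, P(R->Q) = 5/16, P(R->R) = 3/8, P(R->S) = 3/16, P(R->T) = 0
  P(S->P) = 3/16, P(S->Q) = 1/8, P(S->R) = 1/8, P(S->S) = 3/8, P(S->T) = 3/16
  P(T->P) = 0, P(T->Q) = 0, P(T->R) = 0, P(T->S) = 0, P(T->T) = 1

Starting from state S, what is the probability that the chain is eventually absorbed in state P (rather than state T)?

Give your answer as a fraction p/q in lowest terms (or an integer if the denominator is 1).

Let a_i = P(absorbed in P | start in state i).
Boundary conditions: a_P = 1, a_T = 0.
For each transient state i, a_i = sum_j P(i->j) * a_j:
  a_Q = 1/4*a_P + 1/4*a_Q + 1/8*a_R + 1/4*a_S + 1/8*a_T
  a_R = 1/8*a_P + 5/16*a_Q + 3/8*a_R + 3/16*a_S + 0*a_T
  a_S = 3/16*a_P + 1/8*a_Q + 1/8*a_R + 3/8*a_S + 3/16*a_T

Substituting a_P = 1 and a_T = 0, rearrange to (I - Q) a = r where r[i] = P(i -> P):
  [3/4, -1/8, -1/4] . (a_Q, a_R, a_S) = 1/4
  [-5/16, 5/8, -3/16] . (a_Q, a_R, a_S) = 1/8
  [-1/8, -1/8, 5/8] . (a_Q, a_R, a_S) = 3/16

Solving yields:
  a_Q = 285/448
  a_R = 11/16
  a_S = 253/448

Starting state is S, so the absorption probability is a_S = 253/448.

Answer: 253/448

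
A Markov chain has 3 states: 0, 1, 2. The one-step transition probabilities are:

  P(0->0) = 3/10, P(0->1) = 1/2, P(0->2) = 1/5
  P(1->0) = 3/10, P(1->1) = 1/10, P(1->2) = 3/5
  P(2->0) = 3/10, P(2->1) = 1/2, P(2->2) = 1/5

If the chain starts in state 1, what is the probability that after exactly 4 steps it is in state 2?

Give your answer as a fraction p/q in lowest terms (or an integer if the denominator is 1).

Computing P^4 by repeated multiplication:
P^1 =
  0: [3/10, 1/2, 1/5]
  1: [3/10, 1/10, 3/5]
  2: [3/10, 1/2, 1/5]
P^2 =
  0: [3/10, 3/10, 2/5]
  1: [3/10, 23/50, 6/25]
  2: [3/10, 3/10, 2/5]
P^3 =
  0: [3/10, 19/50, 8/25]
  1: [3/10, 79/250, 48/125]
  2: [3/10, 19/50, 8/25]
P^4 =
  0: [3/10, 87/250, 44/125]
  1: [3/10, 467/1250, 204/625]
  2: [3/10, 87/250, 44/125]

(P^4)[1 -> 2] = 204/625

Answer: 204/625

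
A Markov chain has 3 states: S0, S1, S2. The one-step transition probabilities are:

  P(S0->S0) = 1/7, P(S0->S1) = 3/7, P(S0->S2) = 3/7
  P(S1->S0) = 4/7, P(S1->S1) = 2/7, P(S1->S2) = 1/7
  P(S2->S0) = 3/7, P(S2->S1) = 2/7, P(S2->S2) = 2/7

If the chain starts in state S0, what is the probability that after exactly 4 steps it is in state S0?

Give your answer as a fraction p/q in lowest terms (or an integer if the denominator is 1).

Answer: 913/2401

Derivation:
Computing P^4 by repeated multiplication:
P^1 =
  S0: [1/7, 3/7, 3/7]
  S1: [4/7, 2/7, 1/7]
  S2: [3/7, 2/7, 2/7]
P^2 =
  S0: [22/49, 15/49, 12/49]
  S1: [15/49, 18/49, 16/49]
  S2: [17/49, 17/49, 15/49]
P^3 =
  S0: [118/343, 120/343, 15/49]
  S1: [135/343, 113/343, 95/343]
  S2: [130/343, 115/343, 2/7]
P^4 =
  S0: [913/2401, 804/2401, 684/2401]
  S1: [872/2401, 821/2401, 708/2401]
  S2: [884/2401, 816/2401, 701/2401]

(P^4)[S0 -> S0] = 913/2401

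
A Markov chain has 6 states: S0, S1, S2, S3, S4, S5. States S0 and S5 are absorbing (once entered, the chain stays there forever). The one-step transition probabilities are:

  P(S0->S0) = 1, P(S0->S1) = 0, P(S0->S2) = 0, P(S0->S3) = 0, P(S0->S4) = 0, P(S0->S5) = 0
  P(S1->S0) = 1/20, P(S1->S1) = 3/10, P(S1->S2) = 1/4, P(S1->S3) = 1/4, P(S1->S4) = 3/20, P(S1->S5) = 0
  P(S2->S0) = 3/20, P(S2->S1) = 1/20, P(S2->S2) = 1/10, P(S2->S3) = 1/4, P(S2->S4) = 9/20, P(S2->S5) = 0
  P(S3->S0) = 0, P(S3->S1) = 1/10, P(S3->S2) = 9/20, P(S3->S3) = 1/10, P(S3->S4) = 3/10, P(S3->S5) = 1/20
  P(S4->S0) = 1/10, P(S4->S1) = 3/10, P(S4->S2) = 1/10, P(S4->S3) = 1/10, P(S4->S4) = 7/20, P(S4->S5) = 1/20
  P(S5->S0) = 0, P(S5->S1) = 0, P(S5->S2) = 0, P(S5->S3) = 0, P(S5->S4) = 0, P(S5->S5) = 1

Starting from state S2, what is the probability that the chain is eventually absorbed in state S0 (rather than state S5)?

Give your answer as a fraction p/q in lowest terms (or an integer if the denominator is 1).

Let a_i = P(absorbed in S0 | start in state i).
Boundary conditions: a_S0 = 1, a_S5 = 0.
For each transient state i, a_i = sum_j P(i->j) * a_j:
  a_S1 = 1/20*a_S0 + 3/10*a_S1 + 1/4*a_S2 + 1/4*a_S3 + 3/20*a_S4 + 0*a_S5
  a_S2 = 3/20*a_S0 + 1/20*a_S1 + 1/10*a_S2 + 1/4*a_S3 + 9/20*a_S4 + 0*a_S5
  a_S3 = 0*a_S0 + 1/10*a_S1 + 9/20*a_S2 + 1/10*a_S3 + 3/10*a_S4 + 1/20*a_S5
  a_S4 = 1/10*a_S0 + 3/10*a_S1 + 1/10*a_S2 + 1/10*a_S3 + 7/20*a_S4 + 1/20*a_S5

Substituting a_S0 = 1 and a_S5 = 0, rearrange to (I - Q) a = r where r[i] = P(i -> S0):
  [7/10, -1/4, -1/4, -3/20] . (a_S1, a_S2, a_S3, a_S4) = 1/20
  [-1/20, 9/10, -1/4, -9/20] . (a_S1, a_S2, a_S3, a_S4) = 3/20
  [-1/10, -9/20, 9/10, -3/10] . (a_S1, a_S2, a_S3, a_S4) = 0
  [-3/10, -1/10, -1/10, 13/20] . (a_S1, a_S2, a_S3, a_S4) = 1/10

Solving yields:
  a_S1 = 564/739
  a_S2 = 574/739
  a_S3 = 531/739
  a_S4 = 544/739

Starting state is S2, so the absorption probability is a_S2 = 574/739.

Answer: 574/739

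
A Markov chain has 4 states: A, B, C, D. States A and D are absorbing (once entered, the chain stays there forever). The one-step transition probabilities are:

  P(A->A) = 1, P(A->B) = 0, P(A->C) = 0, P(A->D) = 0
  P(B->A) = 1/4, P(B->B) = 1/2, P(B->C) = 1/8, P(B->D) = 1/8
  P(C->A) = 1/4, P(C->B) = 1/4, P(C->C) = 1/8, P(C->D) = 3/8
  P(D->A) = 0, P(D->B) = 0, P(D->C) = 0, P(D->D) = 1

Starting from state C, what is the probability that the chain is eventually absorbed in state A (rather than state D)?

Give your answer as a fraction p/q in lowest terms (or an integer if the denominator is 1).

Let a_i = P(absorbed in A | start in state i).
Boundary conditions: a_A = 1, a_D = 0.
For each transient state i, a_i = sum_j P(i->j) * a_j:
  a_B = 1/4*a_A + 1/2*a_B + 1/8*a_C + 1/8*a_D
  a_C = 1/4*a_A + 1/4*a_B + 1/8*a_C + 3/8*a_D

Substituting a_A = 1 and a_D = 0, rearrange to (I - Q) a = r where r[i] = P(i -> A):
  [1/2, -1/8] . (a_B, a_C) = 1/4
  [-1/4, 7/8] . (a_B, a_C) = 1/4

Solving yields:
  a_B = 8/13
  a_C = 6/13

Starting state is C, so the absorption probability is a_C = 6/13.

Answer: 6/13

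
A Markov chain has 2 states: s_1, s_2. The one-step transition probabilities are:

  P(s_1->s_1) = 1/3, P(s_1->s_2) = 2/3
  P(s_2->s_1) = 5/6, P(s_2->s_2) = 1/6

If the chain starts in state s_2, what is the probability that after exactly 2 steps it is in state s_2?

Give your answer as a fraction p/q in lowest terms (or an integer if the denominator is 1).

Computing P^2 by repeated multiplication:
P^1 =
  s_1: [1/3, 2/3]
  s_2: [5/6, 1/6]
P^2 =
  s_1: [2/3, 1/3]
  s_2: [5/12, 7/12]

(P^2)[s_2 -> s_2] = 7/12

Answer: 7/12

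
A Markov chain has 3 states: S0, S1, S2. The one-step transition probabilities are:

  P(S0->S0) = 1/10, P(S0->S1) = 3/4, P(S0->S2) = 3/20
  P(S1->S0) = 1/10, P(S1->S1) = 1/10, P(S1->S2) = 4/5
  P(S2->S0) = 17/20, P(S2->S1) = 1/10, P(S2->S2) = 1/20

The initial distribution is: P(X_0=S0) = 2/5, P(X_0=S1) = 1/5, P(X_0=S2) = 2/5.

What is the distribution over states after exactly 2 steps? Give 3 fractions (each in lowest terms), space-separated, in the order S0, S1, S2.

Propagating the distribution step by step (d_{t+1} = d_t * P):
d_0 = (S0=2/5, S1=1/5, S2=2/5)
  d_1[S0] = 2/5*1/10 + 1/5*1/10 + 2/5*17/20 = 2/5
  d_1[S1] = 2/5*3/4 + 1/5*1/10 + 2/5*1/10 = 9/25
  d_1[S2] = 2/5*3/20 + 1/5*4/5 + 2/5*1/20 = 6/25
d_1 = (S0=2/5, S1=9/25, S2=6/25)
  d_2[S0] = 2/5*1/10 + 9/25*1/10 + 6/25*17/20 = 7/25
  d_2[S1] = 2/5*3/4 + 9/25*1/10 + 6/25*1/10 = 9/25
  d_2[S2] = 2/5*3/20 + 9/25*4/5 + 6/25*1/20 = 9/25
d_2 = (S0=7/25, S1=9/25, S2=9/25)

Answer: 7/25 9/25 9/25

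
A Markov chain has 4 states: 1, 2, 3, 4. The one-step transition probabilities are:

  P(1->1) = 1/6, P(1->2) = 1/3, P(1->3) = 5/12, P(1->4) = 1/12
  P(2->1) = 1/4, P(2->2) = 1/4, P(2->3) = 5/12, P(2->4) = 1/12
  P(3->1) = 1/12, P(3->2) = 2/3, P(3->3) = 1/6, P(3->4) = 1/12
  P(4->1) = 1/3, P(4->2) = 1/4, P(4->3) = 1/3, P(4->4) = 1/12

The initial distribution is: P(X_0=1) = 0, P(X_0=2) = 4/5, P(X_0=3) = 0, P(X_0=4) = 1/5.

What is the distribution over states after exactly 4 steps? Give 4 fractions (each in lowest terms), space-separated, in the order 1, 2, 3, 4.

Propagating the distribution step by step (d_{t+1} = d_t * P):
d_0 = (1=0, 2=4/5, 3=0, 4=1/5)
  d_1[1] = 0*1/6 + 4/5*1/4 + 0*1/12 + 1/5*1/3 = 4/15
  d_1[2] = 0*1/3 + 4/5*1/4 + 0*2/3 + 1/5*1/4 = 1/4
  d_1[3] = 0*5/12 + 4/5*5/12 + 0*1/6 + 1/5*1/3 = 2/5
  d_1[4] = 0*1/12 + 4/5*1/12 + 0*1/12 + 1/5*1/12 = 1/12
d_1 = (1=4/15, 2=1/4, 3=2/5, 4=1/12)
  d_2[1] = 4/15*1/6 + 1/4*1/4 + 2/5*1/12 + 1/12*1/3 = 121/720
  d_2[2] = 4/15*1/3 + 1/4*1/4 + 2/5*2/3 + 1/12*1/4 = 79/180
  d_2[3] = 4/15*5/12 + 1/4*5/12 + 2/5*1/6 + 1/12*1/3 = 223/720
  d_2[4] = 4/15*1/12 + 1/4*1/12 + 2/5*1/12 + 1/12*1/12 = 1/12
d_2 = (1=121/720, 2=79/180, 3=223/720, 4=1/12)
  d_3[1] = 121/720*1/6 + 79/180*1/4 + 223/720*1/12 + 1/12*1/3 = 551/2880
  d_3[2] = 121/720*1/3 + 79/180*1/4 + 223/720*2/3 + 1/12*1/4 = 283/720
  d_3[3] = 121/720*5/12 + 79/180*5/12 + 223/720*1/6 + 1/12*1/3 = 319/960
  d_3[4] = 121/720*1/12 + 79/180*1/12 + 223/720*1/12 + 1/12*1/12 = 1/12
d_3 = (1=551/2880, 2=283/720, 3=319/960, 4=1/12)
  d_4[1] = 551/2880*1/6 + 283/720*1/4 + 319/960*1/12 + 1/12*1/3 = 1283/6912
  d_4[2] = 551/2880*1/3 + 283/720*1/4 + 319/960*2/3 + 1/12*1/4 = 1747/4320
  d_4[3] = 551/2880*5/12 + 283/720*5/12 + 319/960*1/6 + 1/12*1/3 = 3763/11520
  d_4[4] = 551/2880*1/12 + 283/720*1/12 + 319/960*1/12 + 1/12*1/12 = 1/12
d_4 = (1=1283/6912, 2=1747/4320, 3=3763/11520, 4=1/12)

Answer: 1283/6912 1747/4320 3763/11520 1/12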